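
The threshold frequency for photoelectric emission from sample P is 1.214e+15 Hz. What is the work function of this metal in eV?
5.02 eV

At the threshold frequency, photon energy equals work function:
φ = hf₀

Calculating:
φ = (6.626×10⁻³⁴ J·s)(1.214e+15 Hz)
φ = 5.02 eV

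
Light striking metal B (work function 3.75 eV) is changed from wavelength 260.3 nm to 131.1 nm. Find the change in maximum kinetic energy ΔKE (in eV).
4.6941 eV

Using Einstein's equation: KE_max = hc/λ - φ

For λ₁ = 260.3 nm:
KE₁ = hc/λ₁ - φ = 4.7631 - 3.75 = 1.0131 eV

For λ₂ = 131.1 nm:
KE₂ = hc/λ₂ - φ = 9.4572 - 3.75 = 5.7072 eV

Change in KE:
ΔKE = KE₂ - KE₁ = 5.7072 - 1.0131 = 4.6941 eV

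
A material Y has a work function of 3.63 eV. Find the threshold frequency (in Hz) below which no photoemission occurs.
8.7773e+14 Hz

The threshold frequency is when the photon energy equals the work function:
hf₀ = φ

Solving for f₀:
f₀ = φ/h = (3.63 eV × 1.602×10⁻¹⁹ J/eV) / (6.626×10⁻³⁴ J·s)
f₀ = 8.7773e+14 Hz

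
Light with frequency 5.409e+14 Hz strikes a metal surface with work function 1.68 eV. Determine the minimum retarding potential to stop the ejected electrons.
0.5570 V

The stopping potential V_s satisfies: eV_s = KE_max

First, find KE_max using Einstein's equation:
E_photon = hf = (6.626×10⁻³⁴ J·s)(5.409e+14 Hz) = 2.2370 eV
KE_max = E_photon - φ = 2.2370 - 1.68 = 0.5570 eV

Since eV_s = KE_max:
V_s = KE_max/e = 0.5570 V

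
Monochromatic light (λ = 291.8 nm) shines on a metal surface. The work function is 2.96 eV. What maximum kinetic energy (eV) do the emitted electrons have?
1.2889 eV

Using Einstein's photoelectric equation: KE_max = hf - φ = hc/λ - φ

First, calculate the photon energy:
E_photon = hc/λ = (6.626×10⁻³⁴ J·s)(3×10⁸ m/s) / (291.8×10⁻⁹ m)
E_photon = 4.2489 eV

Then, the maximum kinetic energy:
KE_max = E_photon - φ = 4.2489 eV - 2.96 eV = 1.2889 eV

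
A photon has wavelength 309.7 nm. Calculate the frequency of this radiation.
9.6801e+14 Hz

Using the wave equation: c = fλ

Solving for frequency:
f = c/λ = (3×10⁸ m/s) / (309.7×10⁻⁹ m)
f = 9.6801e+14 Hz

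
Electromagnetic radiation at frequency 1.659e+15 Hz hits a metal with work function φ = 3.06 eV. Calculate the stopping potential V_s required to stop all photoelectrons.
3.8011 V

The stopping potential V_s satisfies: eV_s = KE_max

First, find KE_max using Einstein's equation:
E_photon = hf = (6.626×10⁻³⁴ J·s)(1.659e+15 Hz) = 6.8611 eV
KE_max = E_photon - φ = 6.8611 - 3.06 = 3.8011 eV

Since eV_s = KE_max:
V_s = KE_max/e = 3.8011 V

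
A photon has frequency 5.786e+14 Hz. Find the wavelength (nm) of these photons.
518.13 nm

Using the wave equation: c = fλ

Solving for wavelength:
λ = c/f = (3×10⁸ m/s) / (5.786e+14 Hz)
λ = 518.13 nm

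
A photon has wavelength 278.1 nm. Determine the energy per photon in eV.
4.4583 eV

Using E = hf = hc/λ:

E = hc/λ = (6.626×10⁻³⁴ J·s)(3×10⁸ m/s) / (278.1×10⁻⁹ m)
E = 4.4583 eV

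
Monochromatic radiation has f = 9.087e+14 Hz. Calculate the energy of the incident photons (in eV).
3.7581 eV

Using E = hf:

E = hf = (6.626×10⁻³⁴ J·s)(9.087e+14 Hz)
E = 3.7581 eV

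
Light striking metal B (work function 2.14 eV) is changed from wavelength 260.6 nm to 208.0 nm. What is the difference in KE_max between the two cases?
1.2031 eV

Using Einstein's equation: KE_max = hc/λ - φ

For λ₁ = 260.6 nm:
KE₁ = hc/λ₁ - φ = 4.7576 - 2.14 = 2.6176 eV

For λ₂ = 208.0 nm:
KE₂ = hc/λ₂ - φ = 5.9608 - 2.14 = 3.8208 eV

Change in KE:
ΔKE = KE₂ - KE₁ = 3.8208 - 2.6176 = 1.2031 eV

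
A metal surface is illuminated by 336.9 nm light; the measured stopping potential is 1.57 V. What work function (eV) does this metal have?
2.11 eV

The stopping potential gives the maximum kinetic energy: KE_max = eV_s = 1.57 eV

From Einstein's photoelectric equation: KE_max = hc/λ - φ
Rearranging: φ = hc/λ - KE_max

Calculate photon energy:
E_photon = hc/λ = (6.626×10⁻³⁴ J·s)(3×10⁸ m/s) / (336.9×10⁻⁹ m) = 3.6801 eV

Therefore:
φ = 3.6801 - 1.57 = 2.11 eV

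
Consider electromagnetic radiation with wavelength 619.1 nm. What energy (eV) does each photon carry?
2.0027 eV

Using E = hf = hc/λ:

E = hc/λ = (6.626×10⁻³⁴ J·s)(3×10⁸ m/s) / (619.1×10⁻⁹ m)
E = 2.0027 eV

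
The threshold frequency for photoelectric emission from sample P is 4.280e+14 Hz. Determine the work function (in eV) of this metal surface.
1.77 eV

At the threshold frequency, photon energy equals work function:
φ = hf₀

Calculating:
φ = (6.626×10⁻³⁴ J·s)(4.280e+14 Hz)
φ = 1.77 eV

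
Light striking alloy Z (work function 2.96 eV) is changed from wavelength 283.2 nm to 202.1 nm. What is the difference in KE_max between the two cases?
1.7568 eV

Using Einstein's equation: KE_max = hc/λ - φ

For λ₁ = 283.2 nm:
KE₁ = hc/λ₁ - φ = 4.3780 - 2.96 = 1.4180 eV

For λ₂ = 202.1 nm:
KE₂ = hc/λ₂ - φ = 6.1348 - 2.96 = 3.1748 eV

Change in KE:
ΔKE = KE₂ - KE₁ = 3.1748 - 1.4180 = 1.7568 eV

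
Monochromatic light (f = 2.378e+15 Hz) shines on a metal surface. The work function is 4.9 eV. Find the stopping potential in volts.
4.9346 V

The stopping potential V_s satisfies: eV_s = KE_max

First, find KE_max using Einstein's equation:
E_photon = hf = (6.626×10⁻³⁴ J·s)(2.378e+15 Hz) = 9.8346 eV
KE_max = E_photon - φ = 9.8346 - 4.9 = 4.9346 eV

Since eV_s = KE_max:
V_s = KE_max/e = 4.9346 V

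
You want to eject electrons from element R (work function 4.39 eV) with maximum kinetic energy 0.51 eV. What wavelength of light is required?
253.03 nm

From Einstein's equation: KE_max = hc/λ - φ

Rearranging for λ:
hc/λ = KE_max + φ
λ = hc/(KE_max + φ)

Required photon energy:
E_photon = KE_max + φ = 0.51 + 4.39 = 4.90 eV

Required wavelength:
λ = hc/E_photon = (6.626×10⁻³⁴)(3×10⁸) / (4.90 × 1.602×10⁻¹⁹)
λ = 253.03 nm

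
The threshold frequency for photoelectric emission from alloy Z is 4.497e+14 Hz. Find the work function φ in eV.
1.86 eV

At the threshold frequency, photon energy equals work function:
φ = hf₀

Calculating:
φ = (6.626×10⁻³⁴ J·s)(4.497e+14 Hz)
φ = 1.86 eV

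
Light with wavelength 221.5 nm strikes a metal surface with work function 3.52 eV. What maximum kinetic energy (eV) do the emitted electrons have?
2.0775 eV

Using Einstein's photoelectric equation: KE_max = hf - φ = hc/λ - φ

First, calculate the photon energy:
E_photon = hc/λ = (6.626×10⁻³⁴ J·s)(3×10⁸ m/s) / (221.5×10⁻⁹ m)
E_photon = 5.5975 eV

Then, the maximum kinetic energy:
KE_max = E_photon - φ = 5.5975 eV - 3.52 eV = 2.0775 eV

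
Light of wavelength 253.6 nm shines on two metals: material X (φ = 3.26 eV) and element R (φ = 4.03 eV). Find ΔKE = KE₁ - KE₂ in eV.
0.7700 eV

Using KE_max = hc/λ - φ for each metal:

Photon energy: E = hc/λ = 4.8890 eV

For material X (φ₁ = 3.26 eV):
KE₁ = E - φ₁ = 4.8890 - 3.26 = 1.6290 eV

For element R (φ₂ = 4.03 eV):
KE₂ = E - φ₂ = 4.8890 - 4.03 = 0.8590 eV

Difference:
ΔKE = KE₁ - KE₂ = 1.6290 - 0.8590 = 0.7700 eV

Note: The difference equals the difference in work functions: 4.03 - 3.26 = 0.77 eV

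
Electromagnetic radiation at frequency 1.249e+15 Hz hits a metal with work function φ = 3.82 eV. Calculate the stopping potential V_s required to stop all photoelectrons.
1.3454 V

The stopping potential V_s satisfies: eV_s = KE_max

First, find KE_max using Einstein's equation:
E_photon = hf = (6.626×10⁻³⁴ J·s)(1.249e+15 Hz) = 5.1654 eV
KE_max = E_photon - φ = 5.1654 - 3.82 = 1.3454 eV

Since eV_s = KE_max:
V_s = KE_max/e = 1.3454 V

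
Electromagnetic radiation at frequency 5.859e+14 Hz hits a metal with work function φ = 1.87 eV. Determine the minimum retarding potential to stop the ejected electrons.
0.5531 V

The stopping potential V_s satisfies: eV_s = KE_max

First, find KE_max using Einstein's equation:
E_photon = hf = (6.626×10⁻³⁴ J·s)(5.859e+14 Hz) = 2.4231 eV
KE_max = E_photon - φ = 2.4231 - 1.87 = 0.5531 eV

Since eV_s = KE_max:
V_s = KE_max/e = 0.5531 V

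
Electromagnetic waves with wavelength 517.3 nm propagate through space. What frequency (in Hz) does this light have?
5.7953e+14 Hz

Using the wave equation: c = fλ

Solving for frequency:
f = c/λ = (3×10⁸ m/s) / (517.3×10⁻⁹ m)
f = 5.7953e+14 Hz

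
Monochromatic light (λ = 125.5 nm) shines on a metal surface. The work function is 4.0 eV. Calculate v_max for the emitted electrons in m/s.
1.4381e+06 m/s

First, find the maximum kinetic energy:
E_photon = hc/λ = 9.8792 eV
KE_max = E_photon - φ = 9.8792 - 4.0 = 5.8792 eV

Convert to Joules: KE_max = 5.8792 × 1.602×10⁻¹⁹ J = 9.4195e-19 J

Then use KE = ½mv² to find velocity:
v = √(2·KE/m) = √(2 × 9.4195e-19 J / 9.109e-31 kg)
v = 1.4381e+06 m/s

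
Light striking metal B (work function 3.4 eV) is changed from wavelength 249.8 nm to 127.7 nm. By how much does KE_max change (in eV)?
4.7457 eV

Using Einstein's equation: KE_max = hc/λ - φ

For λ₁ = 249.8 nm:
KE₁ = hc/λ₁ - φ = 4.9633 - 3.4 = 1.5633 eV

For λ₂ = 127.7 nm:
KE₂ = hc/λ₂ - φ = 9.7090 - 3.4 = 6.3090 eV

Change in KE:
ΔKE = KE₂ - KE₁ = 6.3090 - 1.5633 = 4.7457 eV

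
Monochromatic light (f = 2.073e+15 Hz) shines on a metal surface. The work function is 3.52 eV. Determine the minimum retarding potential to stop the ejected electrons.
5.0532 V

The stopping potential V_s satisfies: eV_s = KE_max

First, find KE_max using Einstein's equation:
E_photon = hf = (6.626×10⁻³⁴ J·s)(2.073e+15 Hz) = 8.5732 eV
KE_max = E_photon - φ = 8.5732 - 3.52 = 5.0532 eV

Since eV_s = KE_max:
V_s = KE_max/e = 5.0532 V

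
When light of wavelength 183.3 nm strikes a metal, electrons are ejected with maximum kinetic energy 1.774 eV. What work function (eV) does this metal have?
4.99 eV

From Einstein's photoelectric equation: KE_max = hf - φ = hc/λ - φ

Rearranging for φ:
φ = hc/λ - KE_max

Calculate photon energy:
E_photon = hc/λ = 6.7640 eV

Therefore:
φ = 6.7640 - 1.774 = 4.99 eV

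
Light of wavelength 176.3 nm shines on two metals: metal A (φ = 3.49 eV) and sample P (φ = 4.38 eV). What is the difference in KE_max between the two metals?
0.8900 eV

Using KE_max = hc/λ - φ for each metal:

Photon energy: E = hc/λ = 7.0326 eV

For metal A (φ₁ = 3.49 eV):
KE₁ = E - φ₁ = 7.0326 - 3.49 = 3.5426 eV

For sample P (φ₂ = 4.38 eV):
KE₂ = E - φ₂ = 7.0326 - 4.38 = 2.6526 eV

Difference:
ΔKE = KE₁ - KE₂ = 3.5426 - 2.6526 = 0.8900 eV

Note: The difference equals the difference in work functions: 4.38 - 3.49 = 0.89 eV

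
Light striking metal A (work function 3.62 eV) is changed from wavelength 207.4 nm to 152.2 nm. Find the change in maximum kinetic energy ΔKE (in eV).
2.1681 eV

Using Einstein's equation: KE_max = hc/λ - φ

For λ₁ = 207.4 nm:
KE₁ = hc/λ₁ - φ = 5.9780 - 3.62 = 2.3580 eV

For λ₂ = 152.2 nm:
KE₂ = hc/λ₂ - φ = 8.1461 - 3.62 = 4.5261 eV

Change in KE:
ΔKE = KE₂ - KE₁ = 4.5261 - 2.3580 = 2.1681 eV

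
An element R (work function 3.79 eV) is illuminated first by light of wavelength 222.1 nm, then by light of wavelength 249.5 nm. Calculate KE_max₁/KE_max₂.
1.5198

Using Einstein's equation: KE_max = hc/λ - φ

For λ₁ = 222.1 nm:
E₁ = hc/λ₁ = 5.5824 eV
KE₁ = E₁ - φ = 5.5824 - 3.79 = 1.7924 eV

For λ₂ = 249.5 nm:
E₂ = hc/λ₂ = 4.9693 eV
KE₂ = E₂ - φ = 4.9693 - 3.79 = 1.1793 eV

Ratio: KE₁/KE₂ = 1.7924/1.1793 = 1.5198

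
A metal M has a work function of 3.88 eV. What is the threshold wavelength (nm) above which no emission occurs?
319.55 nm

The threshold wavelength is when the photon energy equals the work function:
hc/λ₀ = φ

Solving for λ₀:
λ₀ = hc/φ = (6.626×10⁻³⁴ J·s)(3×10⁸ m/s) / (3.88 eV × 1.602×10⁻¹⁹ J/eV)
λ₀ = 319.55 nm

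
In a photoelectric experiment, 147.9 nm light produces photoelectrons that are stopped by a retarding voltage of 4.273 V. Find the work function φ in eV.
4.11 eV

The stopping potential gives the maximum kinetic energy: KE_max = eV_s = 4.273 eV

From Einstein's photoelectric equation: KE_max = hc/λ - φ
Rearranging: φ = hc/λ - KE_max

Calculate photon energy:
E_photon = hc/λ = (6.626×10⁻³⁴ J·s)(3×10⁸ m/s) / (147.9×10⁻⁹ m) = 8.3830 eV

Therefore:
φ = 8.3830 - 4.273 = 4.11 eV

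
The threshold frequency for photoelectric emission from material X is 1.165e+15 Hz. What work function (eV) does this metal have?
4.82 eV

At the threshold frequency, photon energy equals work function:
φ = hf₀

Calculating:
φ = (6.626×10⁻³⁴ J·s)(1.165e+15 Hz)
φ = 4.82 eV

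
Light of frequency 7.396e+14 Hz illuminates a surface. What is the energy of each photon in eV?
3.0587 eV

Using E = hf:

E = hf = (6.626×10⁻³⁴ J·s)(7.396e+14 Hz)
E = 3.0587 eV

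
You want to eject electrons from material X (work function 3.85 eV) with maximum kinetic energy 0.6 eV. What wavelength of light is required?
278.62 nm

From Einstein's equation: KE_max = hc/λ - φ

Rearranging for λ:
hc/λ = KE_max + φ
λ = hc/(KE_max + φ)

Required photon energy:
E_photon = KE_max + φ = 0.6 + 3.85 = 4.45 eV

Required wavelength:
λ = hc/E_photon = (6.626×10⁻³⁴)(3×10⁸) / (4.45 × 1.602×10⁻¹⁹)
λ = 278.62 nm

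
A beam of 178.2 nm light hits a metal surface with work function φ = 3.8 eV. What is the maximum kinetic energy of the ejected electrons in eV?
3.1576 eV

Using Einstein's photoelectric equation: KE_max = hf - φ = hc/λ - φ

First, calculate the photon energy:
E_photon = hc/λ = (6.626×10⁻³⁴ J·s)(3×10⁸ m/s) / (178.2×10⁻⁹ m)
E_photon = 6.9576 eV

Then, the maximum kinetic energy:
KE_max = E_photon - φ = 6.9576 eV - 3.8 eV = 3.1576 eV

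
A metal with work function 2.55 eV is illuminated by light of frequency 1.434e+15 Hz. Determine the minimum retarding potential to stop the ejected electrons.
3.3805 V

The stopping potential V_s satisfies: eV_s = KE_max

First, find KE_max using Einstein's equation:
E_photon = hf = (6.626×10⁻³⁴ J·s)(1.434e+15 Hz) = 5.9305 eV
KE_max = E_photon - φ = 5.9305 - 2.55 = 3.3805 eV

Since eV_s = KE_max:
V_s = KE_max/e = 3.3805 V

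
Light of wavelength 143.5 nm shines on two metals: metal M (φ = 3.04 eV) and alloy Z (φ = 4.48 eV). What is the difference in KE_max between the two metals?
1.4400 eV

Using KE_max = hc/λ - φ for each metal:

Photon energy: E = hc/λ = 8.6400 eV

For metal M (φ₁ = 3.04 eV):
KE₁ = E - φ₁ = 8.6400 - 3.04 = 5.6000 eV

For alloy Z (φ₂ = 4.48 eV):
KE₂ = E - φ₂ = 8.6400 - 4.48 = 4.1600 eV

Difference:
ΔKE = KE₁ - KE₂ = 5.6000 - 4.1600 = 1.4400 eV

Note: The difference equals the difference in work functions: 4.48 - 3.04 = 1.44 eV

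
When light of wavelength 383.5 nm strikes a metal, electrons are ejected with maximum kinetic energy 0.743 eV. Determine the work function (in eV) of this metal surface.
2.49 eV

From Einstein's photoelectric equation: KE_max = hf - φ = hc/λ - φ

Rearranging for φ:
φ = hc/λ - KE_max

Calculate photon energy:
E_photon = hc/λ = 3.2330 eV

Therefore:
φ = 3.2330 - 0.743 = 2.49 eV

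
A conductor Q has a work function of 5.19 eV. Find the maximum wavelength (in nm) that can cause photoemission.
238.89 nm

The threshold wavelength is when the photon energy equals the work function:
hc/λ₀ = φ

Solving for λ₀:
λ₀ = hc/φ = (6.626×10⁻³⁴ J·s)(3×10⁸ m/s) / (5.19 eV × 1.602×10⁻¹⁹ J/eV)
λ₀ = 238.89 nm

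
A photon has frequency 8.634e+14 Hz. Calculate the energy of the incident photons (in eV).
3.5707 eV

Using E = hf:

E = hf = (6.626×10⁻³⁴ J·s)(8.634e+14 Hz)
E = 3.5707 eV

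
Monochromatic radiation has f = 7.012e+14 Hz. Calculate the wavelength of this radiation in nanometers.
427.54 nm

Using the wave equation: c = fλ

Solving for wavelength:
λ = c/f = (3×10⁸ m/s) / (7.012e+14 Hz)
λ = 427.54 nm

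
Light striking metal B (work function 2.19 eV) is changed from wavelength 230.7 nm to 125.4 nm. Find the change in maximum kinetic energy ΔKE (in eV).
4.5128 eV

Using Einstein's equation: KE_max = hc/λ - φ

For λ₁ = 230.7 nm:
KE₁ = hc/λ₁ - φ = 5.3743 - 2.19 = 3.1843 eV

For λ₂ = 125.4 nm:
KE₂ = hc/λ₂ - φ = 9.8871 - 2.19 = 7.6971 eV

Change in KE:
ΔKE = KE₂ - KE₁ = 7.6971 - 3.1843 = 4.5128 eV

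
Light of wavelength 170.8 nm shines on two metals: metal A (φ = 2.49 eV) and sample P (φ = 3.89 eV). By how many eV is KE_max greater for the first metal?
1.4000 eV

Using KE_max = hc/λ - φ for each metal:

Photon energy: E = hc/λ = 7.2590 eV

For metal A (φ₁ = 2.49 eV):
KE₁ = E - φ₁ = 7.2590 - 2.49 = 4.7690 eV

For sample P (φ₂ = 3.89 eV):
KE₂ = E - φ₂ = 7.2590 - 3.89 = 3.3690 eV

Difference:
ΔKE = KE₁ - KE₂ = 4.7690 - 3.3690 = 1.4000 eV

Note: The difference equals the difference in work functions: 3.89 - 2.49 = 1.40 eV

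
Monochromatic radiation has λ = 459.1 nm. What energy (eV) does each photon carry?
2.7006 eV

Using E = hf = hc/λ:

E = hc/λ = (6.626×10⁻³⁴ J·s)(3×10⁸ m/s) / (459.1×10⁻⁹ m)
E = 2.7006 eV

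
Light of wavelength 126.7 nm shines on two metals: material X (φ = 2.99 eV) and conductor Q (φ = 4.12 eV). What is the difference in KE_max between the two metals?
1.1300 eV

Using KE_max = hc/λ - φ for each metal:

Photon energy: E = hc/λ = 9.7857 eV

For material X (φ₁ = 2.99 eV):
KE₁ = E - φ₁ = 9.7857 - 2.99 = 6.7957 eV

For conductor Q (φ₂ = 4.12 eV):
KE₂ = E - φ₂ = 9.7857 - 4.12 = 5.6657 eV

Difference:
ΔKE = KE₁ - KE₂ = 6.7957 - 5.6657 = 1.1300 eV

Note: The difference equals the difference in work functions: 4.12 - 2.99 = 1.13 eV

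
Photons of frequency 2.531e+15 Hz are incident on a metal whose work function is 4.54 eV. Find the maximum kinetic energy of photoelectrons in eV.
5.9274 eV

Using Einstein's photoelectric equation: KE_max = hf - φ

First, calculate the photon energy:
E_photon = hf = (6.626×10⁻³⁴ J·s)(2.531e+15 Hz)
E_photon = 10.4674 eV

Then, the maximum kinetic energy:
KE_max = E_photon - φ = 10.4674 eV - 4.54 eV = 5.9274 eV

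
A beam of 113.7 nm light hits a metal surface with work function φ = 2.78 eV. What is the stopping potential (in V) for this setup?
8.1245 V

The stopping potential V_s satisfies: eV_s = KE_max

First, find KE_max using Einstein's equation:
E_photon = hc/λ = 10.9045 eV
KE_max = E_photon - φ = 10.9045 - 2.78 = 8.1245 eV

Since eV_s = KE_max:
V_s = KE_max/e = 8.1245 V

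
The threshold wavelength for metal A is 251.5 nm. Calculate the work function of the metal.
4.93 eV

At the threshold wavelength, photon energy equals work function:
φ = hc/λ₀

Calculating:
φ = (6.626×10⁻³⁴ J·s)(3×10⁸ m/s) / (251.5×10⁻⁹ m)
φ = 4.93 eV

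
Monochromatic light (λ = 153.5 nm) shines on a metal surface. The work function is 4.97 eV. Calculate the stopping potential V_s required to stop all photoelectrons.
3.1071 V

The stopping potential V_s satisfies: eV_s = KE_max

First, find KE_max using Einstein's equation:
E_photon = hc/λ = 8.0771 eV
KE_max = E_photon - φ = 8.0771 - 4.97 = 3.1071 eV

Since eV_s = KE_max:
V_s = KE_max/e = 3.1071 V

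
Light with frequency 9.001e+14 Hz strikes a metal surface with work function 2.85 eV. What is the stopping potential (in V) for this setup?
0.8725 V

The stopping potential V_s satisfies: eV_s = KE_max

First, find KE_max using Einstein's equation:
E_photon = hf = (6.626×10⁻³⁴ J·s)(9.001e+14 Hz) = 3.7225 eV
KE_max = E_photon - φ = 3.7225 - 2.85 = 0.8725 eV

Since eV_s = KE_max:
V_s = KE_max/e = 0.8725 V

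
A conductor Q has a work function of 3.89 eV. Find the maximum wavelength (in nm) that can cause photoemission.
318.73 nm

The threshold wavelength is when the photon energy equals the work function:
hc/λ₀ = φ

Solving for λ₀:
λ₀ = hc/φ = (6.626×10⁻³⁴ J·s)(3×10⁸ m/s) / (3.89 eV × 1.602×10⁻¹⁹ J/eV)
λ₀ = 318.73 nm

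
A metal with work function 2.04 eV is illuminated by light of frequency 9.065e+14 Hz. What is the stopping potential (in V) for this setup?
1.7090 V

The stopping potential V_s satisfies: eV_s = KE_max

First, find KE_max using Einstein's equation:
E_photon = hf = (6.626×10⁻³⁴ J·s)(9.065e+14 Hz) = 3.7490 eV
KE_max = E_photon - φ = 3.7490 - 2.04 = 1.7090 eV

Since eV_s = KE_max:
V_s = KE_max/e = 1.7090 V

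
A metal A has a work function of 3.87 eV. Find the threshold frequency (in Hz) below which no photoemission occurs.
9.3576e+14 Hz

The threshold frequency is when the photon energy equals the work function:
hf₀ = φ

Solving for f₀:
f₀ = φ/h = (3.87 eV × 1.602×10⁻¹⁹ J/eV) / (6.626×10⁻³⁴ J·s)
f₀ = 9.3576e+14 Hz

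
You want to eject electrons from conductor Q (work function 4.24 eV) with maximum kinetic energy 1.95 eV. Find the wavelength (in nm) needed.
200.30 nm

From Einstein's equation: KE_max = hc/λ - φ

Rearranging for λ:
hc/λ = KE_max + φ
λ = hc/(KE_max + φ)

Required photon energy:
E_photon = KE_max + φ = 1.95 + 4.24 = 6.19 eV

Required wavelength:
λ = hc/E_photon = (6.626×10⁻³⁴)(3×10⁸) / (6.19 × 1.602×10⁻¹⁹)
λ = 200.30 nm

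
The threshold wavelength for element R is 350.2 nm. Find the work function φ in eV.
3.54 eV

At the threshold wavelength, photon energy equals work function:
φ = hc/λ₀

Calculating:
φ = (6.626×10⁻³⁴ J·s)(3×10⁸ m/s) / (350.2×10⁻⁹ m)
φ = 3.54 eV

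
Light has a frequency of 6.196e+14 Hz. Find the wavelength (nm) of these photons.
483.85 nm

Using the wave equation: c = fλ

Solving for wavelength:
λ = c/f = (3×10⁸ m/s) / (6.196e+14 Hz)
λ = 483.85 nm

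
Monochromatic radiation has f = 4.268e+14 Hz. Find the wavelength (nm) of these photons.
702.42 nm

Using the wave equation: c = fλ

Solving for wavelength:
λ = c/f = (3×10⁸ m/s) / (4.268e+14 Hz)
λ = 702.42 nm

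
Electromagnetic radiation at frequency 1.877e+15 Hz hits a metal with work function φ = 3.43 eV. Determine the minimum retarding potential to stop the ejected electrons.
4.3326 V

The stopping potential V_s satisfies: eV_s = KE_max

First, find KE_max using Einstein's equation:
E_photon = hf = (6.626×10⁻³⁴ J·s)(1.877e+15 Hz) = 7.7626 eV
KE_max = E_photon - φ = 7.7626 - 3.43 = 4.3326 eV

Since eV_s = KE_max:
V_s = KE_max/e = 4.3326 V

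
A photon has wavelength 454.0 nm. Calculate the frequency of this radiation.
6.6034e+14 Hz

Using the wave equation: c = fλ

Solving for frequency:
f = c/λ = (3×10⁸ m/s) / (454.0×10⁻⁹ m)
f = 6.6034e+14 Hz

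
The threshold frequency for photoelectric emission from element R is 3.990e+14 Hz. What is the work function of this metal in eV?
1.65 eV

At the threshold frequency, photon energy equals work function:
φ = hf₀

Calculating:
φ = (6.626×10⁻³⁴ J·s)(3.990e+14 Hz)
φ = 1.65 eV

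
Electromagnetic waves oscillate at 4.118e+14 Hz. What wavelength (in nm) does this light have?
728.00 nm

Using the wave equation: c = fλ

Solving for wavelength:
λ = c/f = (3×10⁸ m/s) / (4.118e+14 Hz)
λ = 728.00 nm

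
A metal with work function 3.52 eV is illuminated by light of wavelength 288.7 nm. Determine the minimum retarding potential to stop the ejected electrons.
0.7746 V

The stopping potential V_s satisfies: eV_s = KE_max

First, find KE_max using Einstein's equation:
E_photon = hc/λ = 4.2946 eV
KE_max = E_photon - φ = 4.2946 - 3.52 = 0.7746 eV

Since eV_s = KE_max:
V_s = KE_max/e = 0.7746 V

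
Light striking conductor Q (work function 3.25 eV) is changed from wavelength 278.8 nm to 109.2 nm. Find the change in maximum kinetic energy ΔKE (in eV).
6.9068 eV

Using Einstein's equation: KE_max = hc/λ - φ

For λ₁ = 278.8 nm:
KE₁ = hc/λ₁ - φ = 4.4471 - 3.25 = 1.1971 eV

For λ₂ = 109.2 nm:
KE₂ = hc/λ₂ - φ = 11.3539 - 3.25 = 8.1039 eV

Change in KE:
ΔKE = KE₂ - KE₁ = 8.1039 - 1.1971 = 6.9068 eV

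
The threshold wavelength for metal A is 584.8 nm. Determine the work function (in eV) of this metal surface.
2.12 eV

At the threshold wavelength, photon energy equals work function:
φ = hc/λ₀

Calculating:
φ = (6.626×10⁻³⁴ J·s)(3×10⁸ m/s) / (584.8×10⁻⁹ m)
φ = 2.12 eV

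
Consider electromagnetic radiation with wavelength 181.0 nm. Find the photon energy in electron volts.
6.8500 eV

Using E = hf = hc/λ:

E = hc/λ = (6.626×10⁻³⁴ J·s)(3×10⁸ m/s) / (181.0×10⁻⁹ m)
E = 6.8500 eV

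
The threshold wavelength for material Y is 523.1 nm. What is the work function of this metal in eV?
2.37 eV

At the threshold wavelength, photon energy equals work function:
φ = hc/λ₀

Calculating:
φ = (6.626×10⁻³⁴ J·s)(3×10⁸ m/s) / (523.1×10⁻⁹ m)
φ = 2.37 eV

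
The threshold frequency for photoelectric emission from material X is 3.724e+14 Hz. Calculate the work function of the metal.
1.54 eV

At the threshold frequency, photon energy equals work function:
φ = hf₀

Calculating:
φ = (6.626×10⁻³⁴ J·s)(3.724e+14 Hz)
φ = 1.54 eV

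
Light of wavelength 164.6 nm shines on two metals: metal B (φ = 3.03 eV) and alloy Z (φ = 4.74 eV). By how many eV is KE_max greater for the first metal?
1.7100 eV

Using KE_max = hc/λ - φ for each metal:

Photon energy: E = hc/λ = 7.5325 eV

For metal B (φ₁ = 3.03 eV):
KE₁ = E - φ₁ = 7.5325 - 3.03 = 4.5025 eV

For alloy Z (φ₂ = 4.74 eV):
KE₂ = E - φ₂ = 7.5325 - 4.74 = 2.7925 eV

Difference:
ΔKE = KE₁ - KE₂ = 4.5025 - 2.7925 = 1.7100 eV

Note: The difference equals the difference in work functions: 4.74 - 3.03 = 1.71 eV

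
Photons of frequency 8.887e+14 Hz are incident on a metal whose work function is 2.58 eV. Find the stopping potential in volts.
1.0954 V

The stopping potential V_s satisfies: eV_s = KE_max

First, find KE_max using Einstein's equation:
E_photon = hf = (6.626×10⁻³⁴ J·s)(8.887e+14 Hz) = 3.6754 eV
KE_max = E_photon - φ = 3.6754 - 2.58 = 1.0954 eV

Since eV_s = KE_max:
V_s = KE_max/e = 1.0954 V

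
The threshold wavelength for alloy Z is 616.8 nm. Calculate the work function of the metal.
2.01 eV

At the threshold wavelength, photon energy equals work function:
φ = hc/λ₀

Calculating:
φ = (6.626×10⁻³⁴ J·s)(3×10⁸ m/s) / (616.8×10⁻⁹ m)
φ = 2.01 eV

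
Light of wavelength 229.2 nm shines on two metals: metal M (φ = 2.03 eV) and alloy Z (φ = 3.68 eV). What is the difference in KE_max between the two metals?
1.6500 eV

Using KE_max = hc/λ - φ for each metal:

Photon energy: E = hc/λ = 5.4094 eV

For metal M (φ₁ = 2.03 eV):
KE₁ = E - φ₁ = 5.4094 - 2.03 = 3.3794 eV

For alloy Z (φ₂ = 3.68 eV):
KE₂ = E - φ₂ = 5.4094 - 3.68 = 1.7294 eV

Difference:
ΔKE = KE₁ - KE₂ = 3.3794 - 1.7294 = 1.6500 eV

Note: The difference equals the difference in work functions: 3.68 - 2.03 = 1.65 eV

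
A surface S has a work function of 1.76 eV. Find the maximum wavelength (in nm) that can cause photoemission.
704.46 nm

The threshold wavelength is when the photon energy equals the work function:
hc/λ₀ = φ

Solving for λ₀:
λ₀ = hc/φ = (6.626×10⁻³⁴ J·s)(3×10⁸ m/s) / (1.76 eV × 1.602×10⁻¹⁹ J/eV)
λ₀ = 704.46 nm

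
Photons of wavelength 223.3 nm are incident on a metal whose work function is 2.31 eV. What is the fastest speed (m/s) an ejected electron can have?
1.0680e+06 m/s

First, find the maximum kinetic energy:
E_photon = hc/λ = 5.5524 eV
KE_max = E_photon - φ = 5.5524 - 2.31 = 3.2424 eV

Convert to Joules: KE_max = 3.2424 × 1.602×10⁻¹⁹ J = 5.1948e-19 J

Then use KE = ½mv² to find velocity:
v = √(2·KE/m) = √(2 × 5.1948e-19 J / 9.109e-31 kg)
v = 1.0680e+06 m/s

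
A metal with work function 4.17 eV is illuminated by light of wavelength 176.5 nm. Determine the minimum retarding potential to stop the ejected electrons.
2.8546 V

The stopping potential V_s satisfies: eV_s = KE_max

First, find KE_max using Einstein's equation:
E_photon = hc/λ = 7.0246 eV
KE_max = E_photon - φ = 7.0246 - 4.17 = 2.8546 eV

Since eV_s = KE_max:
V_s = KE_max/e = 2.8546 V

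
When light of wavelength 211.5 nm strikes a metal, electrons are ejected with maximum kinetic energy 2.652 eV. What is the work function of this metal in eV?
3.21 eV

From Einstein's photoelectric equation: KE_max = hf - φ = hc/λ - φ

Rearranging for φ:
φ = hc/λ - KE_max

Calculate photon energy:
E_photon = hc/λ = 5.8621 eV

Therefore:
φ = 5.8621 - 2.652 = 3.21 eV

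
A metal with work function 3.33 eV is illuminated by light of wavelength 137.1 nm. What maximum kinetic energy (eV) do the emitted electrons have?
5.7133 eV

Using Einstein's photoelectric equation: KE_max = hf - φ = hc/λ - φ

First, calculate the photon energy:
E_photon = hc/λ = (6.626×10⁻³⁴ J·s)(3×10⁸ m/s) / (137.1×10⁻⁹ m)
E_photon = 9.0433 eV

Then, the maximum kinetic energy:
KE_max = E_photon - φ = 9.0433 eV - 3.33 eV = 5.7133 eV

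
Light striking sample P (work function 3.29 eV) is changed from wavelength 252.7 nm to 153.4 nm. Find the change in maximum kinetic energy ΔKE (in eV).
3.1760 eV

Using Einstein's equation: KE_max = hc/λ - φ

For λ₁ = 252.7 nm:
KE₁ = hc/λ₁ - φ = 4.9064 - 3.29 = 1.6164 eV

For λ₂ = 153.4 nm:
KE₂ = hc/λ₂ - φ = 8.0824 - 3.29 = 4.7924 eV

Change in KE:
ΔKE = KE₂ - KE₁ = 4.7924 - 1.6164 = 3.1760 eV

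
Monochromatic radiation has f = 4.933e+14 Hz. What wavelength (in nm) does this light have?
607.73 nm

Using the wave equation: c = fλ

Solving for wavelength:
λ = c/f = (3×10⁸ m/s) / (4.933e+14 Hz)
λ = 607.73 nm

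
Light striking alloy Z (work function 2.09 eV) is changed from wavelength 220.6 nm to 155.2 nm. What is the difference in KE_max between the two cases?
2.3684 eV

Using Einstein's equation: KE_max = hc/λ - φ

For λ₁ = 220.6 nm:
KE₁ = hc/λ₁ - φ = 5.6203 - 2.09 = 3.5303 eV

For λ₂ = 155.2 nm:
KE₂ = hc/λ₂ - φ = 7.9887 - 2.09 = 5.8987 eV

Change in KE:
ΔKE = KE₂ - KE₁ = 5.8987 - 3.5303 = 2.3684 eV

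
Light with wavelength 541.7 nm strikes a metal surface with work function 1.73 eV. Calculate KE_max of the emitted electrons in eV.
0.5588 eV

Using Einstein's photoelectric equation: KE_max = hf - φ = hc/λ - φ

First, calculate the photon energy:
E_photon = hc/λ = (6.626×10⁻³⁴ J·s)(3×10⁸ m/s) / (541.7×10⁻⁹ m)
E_photon = 2.2888 eV

Then, the maximum kinetic energy:
KE_max = E_photon - φ = 2.2888 eV - 1.73 eV = 0.5588 eV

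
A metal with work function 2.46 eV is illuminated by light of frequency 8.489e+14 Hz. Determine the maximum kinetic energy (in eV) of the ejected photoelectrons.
1.0508 eV

Using Einstein's photoelectric equation: KE_max = hf - φ

First, calculate the photon energy:
E_photon = hf = (6.626×10⁻³⁴ J·s)(8.489e+14 Hz)
E_photon = 3.5108 eV

Then, the maximum kinetic energy:
KE_max = E_photon - φ = 3.5108 eV - 2.46 eV = 1.0508 eV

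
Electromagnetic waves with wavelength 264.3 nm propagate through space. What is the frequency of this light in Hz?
1.1343e+15 Hz

Using the wave equation: c = fλ

Solving for frequency:
f = c/λ = (3×10⁸ m/s) / (264.3×10⁻⁹ m)
f = 1.1343e+15 Hz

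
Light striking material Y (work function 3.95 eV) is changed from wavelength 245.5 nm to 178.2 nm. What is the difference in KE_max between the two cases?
1.9073 eV

Using Einstein's equation: KE_max = hc/λ - φ

For λ₁ = 245.5 nm:
KE₁ = hc/λ₁ - φ = 5.0503 - 3.95 = 1.1003 eV

For λ₂ = 178.2 nm:
KE₂ = hc/λ₂ - φ = 6.9576 - 3.95 = 3.0076 eV

Change in KE:
ΔKE = KE₂ - KE₁ = 3.0076 - 1.1003 = 1.9073 eV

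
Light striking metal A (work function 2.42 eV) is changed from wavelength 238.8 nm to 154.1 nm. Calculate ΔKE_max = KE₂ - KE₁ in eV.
2.8537 eV

Using Einstein's equation: KE_max = hc/λ - φ

For λ₁ = 238.8 nm:
KE₁ = hc/λ₁ - φ = 5.1920 - 2.42 = 2.7720 eV

For λ₂ = 154.1 nm:
KE₂ = hc/λ₂ - φ = 8.0457 - 2.42 = 5.6257 eV

Change in KE:
ΔKE = KE₂ - KE₁ = 5.6257 - 2.7720 = 2.8537 eV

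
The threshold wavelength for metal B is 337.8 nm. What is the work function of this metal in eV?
3.67 eV

At the threshold wavelength, photon energy equals work function:
φ = hc/λ₀

Calculating:
φ = (6.626×10⁻³⁴ J·s)(3×10⁸ m/s) / (337.8×10⁻⁹ m)
φ = 3.67 eV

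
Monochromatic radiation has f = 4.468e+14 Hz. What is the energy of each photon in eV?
1.8478 eV

Using E = hf:

E = hf = (6.626×10⁻³⁴ J·s)(4.468e+14 Hz)
E = 1.8478 eV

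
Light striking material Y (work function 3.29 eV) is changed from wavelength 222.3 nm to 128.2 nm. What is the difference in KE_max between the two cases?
4.0938 eV

Using Einstein's equation: KE_max = hc/λ - φ

For λ₁ = 222.3 nm:
KE₁ = hc/λ₁ - φ = 5.5773 - 3.29 = 2.2873 eV

For λ₂ = 128.2 nm:
KE₂ = hc/λ₂ - φ = 9.6712 - 3.29 = 6.3812 eV

Change in KE:
ΔKE = KE₂ - KE₁ = 6.3812 - 2.2873 = 4.0938 eV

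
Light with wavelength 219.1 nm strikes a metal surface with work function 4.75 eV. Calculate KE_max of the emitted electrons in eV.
0.9088 eV

Using Einstein's photoelectric equation: KE_max = hf - φ = hc/λ - φ

First, calculate the photon energy:
E_photon = hc/λ = (6.626×10⁻³⁴ J·s)(3×10⁸ m/s) / (219.1×10⁻⁹ m)
E_photon = 5.6588 eV

Then, the maximum kinetic energy:
KE_max = E_photon - φ = 5.6588 eV - 4.75 eV = 0.9088 eV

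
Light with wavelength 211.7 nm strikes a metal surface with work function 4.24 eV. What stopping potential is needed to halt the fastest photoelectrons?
1.6166 V

The stopping potential V_s satisfies: eV_s = KE_max

First, find KE_max using Einstein's equation:
E_photon = hc/λ = 5.8566 eV
KE_max = E_photon - φ = 5.8566 - 4.24 = 1.6166 eV

Since eV_s = KE_max:
V_s = KE_max/e = 1.6166 V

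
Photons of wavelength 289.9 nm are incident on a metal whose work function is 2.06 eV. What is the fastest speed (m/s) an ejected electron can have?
8.8306e+05 m/s

First, find the maximum kinetic energy:
E_photon = hc/λ = 4.2768 eV
KE_max = E_photon - φ = 4.2768 - 2.06 = 2.2168 eV

Convert to Joules: KE_max = 2.2168 × 1.602×10⁻¹⁹ J = 3.5517e-19 J

Then use KE = ½mv² to find velocity:
v = √(2·KE/m) = √(2 × 3.5517e-19 J / 9.109e-31 kg)
v = 8.8306e+05 m/s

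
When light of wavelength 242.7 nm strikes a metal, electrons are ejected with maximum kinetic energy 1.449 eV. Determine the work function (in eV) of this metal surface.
3.66 eV

From Einstein's photoelectric equation: KE_max = hf - φ = hc/λ - φ

Rearranging for φ:
φ = hc/λ - KE_max

Calculate photon energy:
E_photon = hc/λ = 5.1085 eV

Therefore:
φ = 5.1085 - 1.449 = 3.66 eV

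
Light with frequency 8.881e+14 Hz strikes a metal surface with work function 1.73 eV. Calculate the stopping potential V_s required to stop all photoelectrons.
1.9429 V

The stopping potential V_s satisfies: eV_s = KE_max

First, find KE_max using Einstein's equation:
E_photon = hf = (6.626×10⁻³⁴ J·s)(8.881e+14 Hz) = 3.6729 eV
KE_max = E_photon - φ = 3.6729 - 1.73 = 1.9429 eV

Since eV_s = KE_max:
V_s = KE_max/e = 1.9429 V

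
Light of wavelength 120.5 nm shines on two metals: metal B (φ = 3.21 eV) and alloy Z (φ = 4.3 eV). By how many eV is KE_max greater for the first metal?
1.0900 eV

Using KE_max = hc/λ - φ for each metal:

Photon energy: E = hc/λ = 10.2891 eV

For metal B (φ₁ = 3.21 eV):
KE₁ = E - φ₁ = 10.2891 - 3.21 = 7.0791 eV

For alloy Z (φ₂ = 4.3 eV):
KE₂ = E - φ₂ = 10.2891 - 4.3 = 5.9891 eV

Difference:
ΔKE = KE₁ - KE₂ = 7.0791 - 5.9891 = 1.0900 eV

Note: The difference equals the difference in work functions: 4.3 - 3.21 = 1.09 eV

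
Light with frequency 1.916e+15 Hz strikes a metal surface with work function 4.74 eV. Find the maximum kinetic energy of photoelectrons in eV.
3.1839 eV

Using Einstein's photoelectric equation: KE_max = hf - φ

First, calculate the photon energy:
E_photon = hf = (6.626×10⁻³⁴ J·s)(1.916e+15 Hz)
E_photon = 7.9239 eV

Then, the maximum kinetic energy:
KE_max = E_photon - φ = 7.9239 eV - 4.74 eV = 3.1839 eV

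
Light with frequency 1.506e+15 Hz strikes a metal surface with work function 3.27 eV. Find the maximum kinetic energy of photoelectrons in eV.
2.9583 eV

Using Einstein's photoelectric equation: KE_max = hf - φ

First, calculate the photon energy:
E_photon = hf = (6.626×10⁻³⁴ J·s)(1.506e+15 Hz)
E_photon = 6.2283 eV

Then, the maximum kinetic energy:
KE_max = E_photon - φ = 6.2283 eV - 3.27 eV = 2.9583 eV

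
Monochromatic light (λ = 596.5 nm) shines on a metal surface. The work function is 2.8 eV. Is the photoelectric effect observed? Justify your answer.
No

For photoemission, the photon energy must exceed the work function.

Photon energy: E = hc/λ = 2.0785 eV
Work function: φ = 2.8 eV

Since E_photon (2.0785 eV) < φ (2.8 eV), photoemission will NOT occur.
The threshold wavelength is λ₀ = hc/φ = 442.8 nm.
Since 596.5 nm > 442.8 nm, the photons lack sufficient energy.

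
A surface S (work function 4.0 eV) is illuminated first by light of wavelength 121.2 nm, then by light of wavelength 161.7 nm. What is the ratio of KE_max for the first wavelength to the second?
1.6986

Using Einstein's equation: KE_max = hc/λ - φ

For λ₁ = 121.2 nm:
E₁ = hc/λ₁ = 10.2297 eV
KE₁ = E₁ - φ = 10.2297 - 4.0 = 6.2297 eV

For λ₂ = 161.7 nm:
E₂ = hc/λ₂ = 7.6675 eV
KE₂ = E₂ - φ = 7.6675 - 4.0 = 3.6675 eV

Ratio: KE₁/KE₂ = 6.2297/3.6675 = 1.6986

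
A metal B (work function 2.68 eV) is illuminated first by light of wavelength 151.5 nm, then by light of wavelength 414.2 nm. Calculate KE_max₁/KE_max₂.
17.5648

Using Einstein's equation: KE_max = hc/λ - φ

For λ₁ = 151.5 nm:
E₁ = hc/λ₁ = 8.1838 eV
KE₁ = E₁ - φ = 8.1838 - 2.68 = 5.5038 eV

For λ₂ = 414.2 nm:
E₂ = hc/λ₂ = 2.9933 eV
KE₂ = E₂ - φ = 2.9933 - 2.68 = 0.3133 eV

Ratio: KE₁/KE₂ = 5.5038/0.3133 = 17.5648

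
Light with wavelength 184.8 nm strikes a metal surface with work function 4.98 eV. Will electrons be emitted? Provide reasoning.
Yes

For photoemission, the photon energy must exceed the work function.

Photon energy: E = hc/λ = 6.7091 eV
Work function: φ = 4.98 eV

Since E_photon (6.7091 eV) > φ (4.98 eV), photoemission WILL occur.
The threshold wavelength is λ₀ = hc/φ = 249.0 nm.
Since 184.8 nm < 249.0 nm, the light has sufficient energy.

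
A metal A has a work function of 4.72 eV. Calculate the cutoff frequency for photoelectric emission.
1.1413e+15 Hz

The threshold frequency is when the photon energy equals the work function:
hf₀ = φ

Solving for f₀:
f₀ = φ/h = (4.72 eV × 1.602×10⁻¹⁹ J/eV) / (6.626×10⁻³⁴ J·s)
f₀ = 1.1413e+15 Hz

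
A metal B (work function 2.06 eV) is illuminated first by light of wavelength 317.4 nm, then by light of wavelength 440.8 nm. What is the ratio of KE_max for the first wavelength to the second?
2.4528

Using Einstein's equation: KE_max = hc/λ - φ

For λ₁ = 317.4 nm:
E₁ = hc/λ₁ = 3.9062 eV
KE₁ = E₁ - φ = 3.9062 - 2.06 = 1.8462 eV

For λ₂ = 440.8 nm:
E₂ = hc/λ₂ = 2.8127 eV
KE₂ = E₂ - φ = 2.8127 - 2.06 = 0.7527 eV

Ratio: KE₁/KE₂ = 1.8462/0.7527 = 2.4528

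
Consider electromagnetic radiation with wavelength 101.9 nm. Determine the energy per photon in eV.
12.1672 eV

Using E = hf = hc/λ:

E = hc/λ = (6.626×10⁻³⁴ J·s)(3×10⁸ m/s) / (101.9×10⁻⁹ m)
E = 12.1672 eV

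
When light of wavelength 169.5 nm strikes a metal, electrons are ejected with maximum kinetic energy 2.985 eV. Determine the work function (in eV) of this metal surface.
4.33 eV

From Einstein's photoelectric equation: KE_max = hf - φ = hc/λ - φ

Rearranging for φ:
φ = hc/λ - KE_max

Calculate photon energy:
E_photon = hc/λ = 7.3147 eV

Therefore:
φ = 7.3147 - 2.985 = 4.33 eV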